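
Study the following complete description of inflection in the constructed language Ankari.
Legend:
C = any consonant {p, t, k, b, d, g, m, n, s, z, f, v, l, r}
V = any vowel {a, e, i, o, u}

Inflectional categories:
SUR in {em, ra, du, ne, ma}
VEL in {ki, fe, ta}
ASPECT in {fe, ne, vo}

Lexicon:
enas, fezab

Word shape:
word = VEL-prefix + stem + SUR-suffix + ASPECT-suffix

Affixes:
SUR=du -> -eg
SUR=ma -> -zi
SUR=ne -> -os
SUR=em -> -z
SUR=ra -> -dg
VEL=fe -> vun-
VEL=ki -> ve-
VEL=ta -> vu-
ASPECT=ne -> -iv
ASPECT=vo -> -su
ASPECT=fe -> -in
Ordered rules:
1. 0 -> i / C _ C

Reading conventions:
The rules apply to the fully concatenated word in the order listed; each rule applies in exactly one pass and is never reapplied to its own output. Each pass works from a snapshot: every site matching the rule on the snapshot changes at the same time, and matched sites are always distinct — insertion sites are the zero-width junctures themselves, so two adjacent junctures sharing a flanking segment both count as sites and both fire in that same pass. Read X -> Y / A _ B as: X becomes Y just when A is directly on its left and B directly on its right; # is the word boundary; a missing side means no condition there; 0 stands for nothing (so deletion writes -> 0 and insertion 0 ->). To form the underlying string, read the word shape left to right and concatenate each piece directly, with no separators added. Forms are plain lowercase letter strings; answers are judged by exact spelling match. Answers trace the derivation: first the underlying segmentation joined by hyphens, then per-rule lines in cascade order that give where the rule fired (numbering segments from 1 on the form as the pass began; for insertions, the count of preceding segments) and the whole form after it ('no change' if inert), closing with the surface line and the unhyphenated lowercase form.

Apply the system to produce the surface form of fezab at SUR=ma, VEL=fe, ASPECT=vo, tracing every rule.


underlying: vun-fezab-zi-su
1. 0 -> i / C _ C: inserts after position(s) 3, 8: vunifezabizisu
surface: vunifezabizisu


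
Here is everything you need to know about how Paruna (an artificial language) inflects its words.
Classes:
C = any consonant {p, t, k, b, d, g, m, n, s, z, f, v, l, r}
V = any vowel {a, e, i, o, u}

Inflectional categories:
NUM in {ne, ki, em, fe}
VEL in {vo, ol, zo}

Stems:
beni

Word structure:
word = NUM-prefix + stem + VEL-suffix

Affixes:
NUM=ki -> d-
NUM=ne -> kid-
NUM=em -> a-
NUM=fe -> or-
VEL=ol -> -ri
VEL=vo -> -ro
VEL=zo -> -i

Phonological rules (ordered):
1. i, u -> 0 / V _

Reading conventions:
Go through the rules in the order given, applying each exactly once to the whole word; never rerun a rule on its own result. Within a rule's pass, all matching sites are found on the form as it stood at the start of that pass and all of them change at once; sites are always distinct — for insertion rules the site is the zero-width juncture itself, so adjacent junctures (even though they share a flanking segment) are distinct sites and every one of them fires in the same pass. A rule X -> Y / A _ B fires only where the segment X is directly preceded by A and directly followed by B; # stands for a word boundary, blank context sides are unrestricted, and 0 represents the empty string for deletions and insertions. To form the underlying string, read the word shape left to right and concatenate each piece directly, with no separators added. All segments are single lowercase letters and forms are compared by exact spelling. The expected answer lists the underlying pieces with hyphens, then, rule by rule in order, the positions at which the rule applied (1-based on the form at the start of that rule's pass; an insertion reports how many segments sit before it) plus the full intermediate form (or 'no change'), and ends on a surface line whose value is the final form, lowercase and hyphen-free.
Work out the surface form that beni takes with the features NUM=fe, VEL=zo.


underlying: or-beni-i
1. i, u -> 0 / V _: fires at position(s) 7: orbeni
surface: orbeni


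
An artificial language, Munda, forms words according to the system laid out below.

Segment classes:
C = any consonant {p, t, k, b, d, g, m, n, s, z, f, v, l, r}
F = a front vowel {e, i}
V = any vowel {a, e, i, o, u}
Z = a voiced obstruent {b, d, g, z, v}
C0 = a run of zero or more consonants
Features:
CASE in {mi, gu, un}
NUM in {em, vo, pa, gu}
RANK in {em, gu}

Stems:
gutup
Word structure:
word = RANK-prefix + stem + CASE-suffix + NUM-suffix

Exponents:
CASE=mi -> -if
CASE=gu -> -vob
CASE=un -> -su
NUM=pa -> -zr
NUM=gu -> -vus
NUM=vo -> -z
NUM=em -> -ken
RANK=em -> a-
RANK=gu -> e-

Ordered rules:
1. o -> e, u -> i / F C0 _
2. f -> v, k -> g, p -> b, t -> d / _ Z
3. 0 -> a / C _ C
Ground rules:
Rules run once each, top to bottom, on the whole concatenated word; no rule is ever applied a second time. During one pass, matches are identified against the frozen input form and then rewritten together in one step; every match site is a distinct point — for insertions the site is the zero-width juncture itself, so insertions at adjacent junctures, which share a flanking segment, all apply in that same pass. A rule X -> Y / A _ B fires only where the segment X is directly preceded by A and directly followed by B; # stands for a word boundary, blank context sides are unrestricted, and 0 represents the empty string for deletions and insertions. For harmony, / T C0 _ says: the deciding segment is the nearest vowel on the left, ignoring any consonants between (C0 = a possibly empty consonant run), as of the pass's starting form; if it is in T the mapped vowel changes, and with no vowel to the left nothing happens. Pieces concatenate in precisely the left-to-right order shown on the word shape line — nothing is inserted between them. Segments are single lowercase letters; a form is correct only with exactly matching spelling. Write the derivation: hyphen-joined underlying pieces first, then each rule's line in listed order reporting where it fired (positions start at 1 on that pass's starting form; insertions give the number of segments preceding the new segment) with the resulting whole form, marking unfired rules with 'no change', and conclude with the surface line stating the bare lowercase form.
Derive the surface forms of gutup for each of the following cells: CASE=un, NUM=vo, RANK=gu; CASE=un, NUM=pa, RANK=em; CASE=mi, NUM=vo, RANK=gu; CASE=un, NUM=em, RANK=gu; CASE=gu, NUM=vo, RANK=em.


cell CASE=un, NUM=vo, RANK=gu:
underlying: e-gutup-su-z
1. o -> e, u -> i / F C0 _: fires at position(s) 3: egitupsuz
2. f -> v, k -> g, p -> b, t -> d / _ Z: no change
3. 0 -> a / C _ C: inserts after position(s) 6: egitupasuz
surface: egitupasuz

cell CASE=un, NUM=pa, RANK=em:
underlying: a-gutup-su-zr
1. o -> e, u -> i / F C0 _: no change
2. f -> v, k -> g, p -> b, t -> d / _ Z: no change
3. 0 -> a / C _ C: inserts after position(s) 6, 9: agutupasuzar
surface: agutupasuzar

cell CASE=mi, NUM=vo, RANK=gu:
underlying: e-gutup-if-z
1. o -> e, u -> i / F C0 _: fires at position(s) 3: egitupifz
2. f -> v, k -> g, p -> b, t -> d / _ Z: fires at position(s) 8: egitupivz
3. 0 -> a / C _ C: inserts after position(s) 8: egitupivaz
surface: egitupivaz

cell CASE=un, NUM=em, RANK=gu:
underlying: e-gutup-su-ken
1. o -> e, u -> i / F C0 _: fires at position(s) 3: egitupsuken
2. f -> v, k -> g, p -> b, t -> d / _ Z: no change
3. 0 -> a / C _ C: inserts after position(s) 6: egitupasuken
surface: egitupasuken

cell CASE=gu, NUM=vo, RANK=em:
underlying: a-gutup-vob-z
1. o -> e, u -> i / F C0 _: no change
2. f -> v, k -> g, p -> b, t -> d / _ Z: fires at position(s) 6: agutubvobz
3. 0 -> a / C _ C: inserts after position(s) 6, 9: agutubavobaz
surface: agutubavobaz


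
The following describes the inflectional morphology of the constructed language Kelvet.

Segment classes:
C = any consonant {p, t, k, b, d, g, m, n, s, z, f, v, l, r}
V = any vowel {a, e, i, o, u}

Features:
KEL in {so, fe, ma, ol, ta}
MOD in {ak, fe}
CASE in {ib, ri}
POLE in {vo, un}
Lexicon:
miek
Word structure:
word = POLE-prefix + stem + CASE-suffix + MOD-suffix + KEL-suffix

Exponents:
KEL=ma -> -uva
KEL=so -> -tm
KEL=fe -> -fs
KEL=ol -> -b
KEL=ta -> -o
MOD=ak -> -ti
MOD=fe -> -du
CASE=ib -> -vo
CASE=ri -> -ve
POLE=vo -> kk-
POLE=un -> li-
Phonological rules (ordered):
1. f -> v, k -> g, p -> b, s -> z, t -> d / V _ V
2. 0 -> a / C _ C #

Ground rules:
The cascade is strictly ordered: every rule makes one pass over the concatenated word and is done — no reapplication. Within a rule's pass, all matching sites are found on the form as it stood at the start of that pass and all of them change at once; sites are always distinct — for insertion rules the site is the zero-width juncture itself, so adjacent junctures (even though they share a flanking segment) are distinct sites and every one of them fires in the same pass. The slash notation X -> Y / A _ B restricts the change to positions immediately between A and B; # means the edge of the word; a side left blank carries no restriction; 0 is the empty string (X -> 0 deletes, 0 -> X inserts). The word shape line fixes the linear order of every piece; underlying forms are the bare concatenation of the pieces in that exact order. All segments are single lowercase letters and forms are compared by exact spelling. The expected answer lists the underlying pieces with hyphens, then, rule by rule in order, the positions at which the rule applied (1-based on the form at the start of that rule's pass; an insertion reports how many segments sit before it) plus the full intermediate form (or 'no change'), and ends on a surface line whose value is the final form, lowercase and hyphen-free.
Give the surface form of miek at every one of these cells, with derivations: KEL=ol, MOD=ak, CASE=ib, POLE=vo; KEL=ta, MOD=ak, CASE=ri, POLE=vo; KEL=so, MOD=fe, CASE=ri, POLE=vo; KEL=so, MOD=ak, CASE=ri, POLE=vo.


cell KEL=ol, MOD=ak, CASE=ib, POLE=vo:
underlying: kk-miek-vo-ti-b
1. f -> v, k -> g, p -> b, s -> z, t -> d / V _ V: fires at position(s) 9: kkmiekvodib
2. 0 -> a / C _ C #: no change
surface: kkmiekvodib

cell KEL=ta, MOD=ak, CASE=ri, POLE=vo:
underlying: kk-miek-ve-ti-o
1. f -> v, k -> g, p -> b, s -> z, t -> d / V _ V: fires at position(s) 9: kkmiekvedio
2. 0 -> a / C _ C #: no change
surface: kkmiekvedio

cell KEL=so, MOD=fe, CASE=ri, POLE=vo:
underlying: kk-miek-ve-du-tm
1. f -> v, k -> g, p -> b, s -> z, t -> d / V _ V: no change
2. 0 -> a / C _ C #: inserts after position(s) 11: kkmiekvedutam
surface: kkmiekvedutam

cell KEL=so, MOD=ak, CASE=ri, POLE=vo:
underlying: kk-miek-ve-ti-tm
1. f -> v, k -> g, p -> b, s -> z, t -> d / V _ V: fires at position(s) 9: kkmiekveditm
2. 0 -> a / C _ C #: inserts after position(s) 11: kkmiekveditam
surface: kkmiekveditam


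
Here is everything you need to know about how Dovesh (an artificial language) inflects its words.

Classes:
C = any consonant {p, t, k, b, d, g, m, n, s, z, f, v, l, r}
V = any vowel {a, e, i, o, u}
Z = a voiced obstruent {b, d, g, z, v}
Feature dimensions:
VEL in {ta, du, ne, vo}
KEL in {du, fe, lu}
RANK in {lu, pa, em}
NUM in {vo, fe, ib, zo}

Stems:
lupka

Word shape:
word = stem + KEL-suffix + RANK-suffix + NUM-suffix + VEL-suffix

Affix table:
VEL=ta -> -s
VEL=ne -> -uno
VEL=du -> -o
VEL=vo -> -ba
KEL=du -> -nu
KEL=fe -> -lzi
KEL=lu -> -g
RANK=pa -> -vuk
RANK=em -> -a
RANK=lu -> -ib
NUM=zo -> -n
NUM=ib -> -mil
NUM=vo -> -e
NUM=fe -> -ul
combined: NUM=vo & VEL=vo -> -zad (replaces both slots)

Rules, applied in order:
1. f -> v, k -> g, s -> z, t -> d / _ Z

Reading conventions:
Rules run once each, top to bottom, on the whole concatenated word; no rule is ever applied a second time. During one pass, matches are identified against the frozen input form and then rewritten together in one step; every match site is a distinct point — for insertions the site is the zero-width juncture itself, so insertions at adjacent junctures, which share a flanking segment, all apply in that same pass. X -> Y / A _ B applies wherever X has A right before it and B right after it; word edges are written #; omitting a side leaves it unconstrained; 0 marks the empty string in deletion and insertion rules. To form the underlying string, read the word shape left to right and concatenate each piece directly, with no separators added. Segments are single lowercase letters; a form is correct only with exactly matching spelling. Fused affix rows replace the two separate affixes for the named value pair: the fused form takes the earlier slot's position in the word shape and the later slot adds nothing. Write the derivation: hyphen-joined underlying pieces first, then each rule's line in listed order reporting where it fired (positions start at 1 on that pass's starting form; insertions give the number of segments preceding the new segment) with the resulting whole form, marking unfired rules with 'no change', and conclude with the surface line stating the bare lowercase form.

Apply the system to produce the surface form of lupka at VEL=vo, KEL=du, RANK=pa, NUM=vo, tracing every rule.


underlying: lupka-nu-vuk-zad
1. f -> v, k -> g, s -> z, t -> d / _ Z: fires at position(s) 10: lupkanuvugzad
surface: lupkanuvugzad


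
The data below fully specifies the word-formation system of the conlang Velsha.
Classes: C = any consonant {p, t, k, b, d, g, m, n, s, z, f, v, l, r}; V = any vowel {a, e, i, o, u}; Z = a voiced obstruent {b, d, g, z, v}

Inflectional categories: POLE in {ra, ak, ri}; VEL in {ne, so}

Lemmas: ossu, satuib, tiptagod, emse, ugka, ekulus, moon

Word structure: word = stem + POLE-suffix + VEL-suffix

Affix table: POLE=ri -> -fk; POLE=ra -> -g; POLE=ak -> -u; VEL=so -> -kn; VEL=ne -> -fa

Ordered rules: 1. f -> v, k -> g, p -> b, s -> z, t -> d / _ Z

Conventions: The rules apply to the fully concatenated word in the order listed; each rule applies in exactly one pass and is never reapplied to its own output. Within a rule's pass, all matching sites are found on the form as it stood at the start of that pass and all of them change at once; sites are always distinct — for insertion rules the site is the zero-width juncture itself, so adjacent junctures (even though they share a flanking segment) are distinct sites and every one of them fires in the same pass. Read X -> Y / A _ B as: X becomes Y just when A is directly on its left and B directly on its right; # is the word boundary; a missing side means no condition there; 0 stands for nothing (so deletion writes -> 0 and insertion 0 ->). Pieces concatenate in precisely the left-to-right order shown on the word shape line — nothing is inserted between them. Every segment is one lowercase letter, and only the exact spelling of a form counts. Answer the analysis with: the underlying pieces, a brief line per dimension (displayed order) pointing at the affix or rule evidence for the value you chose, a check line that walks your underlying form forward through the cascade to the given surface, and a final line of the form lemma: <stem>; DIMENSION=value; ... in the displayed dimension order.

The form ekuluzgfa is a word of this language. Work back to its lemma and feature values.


underlying: ekulus-g-fa
POLE=ra - signalled by the affix -g
VEL=ne - signalled by the affix -fa
check: ekulusgfa -> ekuluzgfa
lemma: ekulus; POLE=ra; VEL=ne


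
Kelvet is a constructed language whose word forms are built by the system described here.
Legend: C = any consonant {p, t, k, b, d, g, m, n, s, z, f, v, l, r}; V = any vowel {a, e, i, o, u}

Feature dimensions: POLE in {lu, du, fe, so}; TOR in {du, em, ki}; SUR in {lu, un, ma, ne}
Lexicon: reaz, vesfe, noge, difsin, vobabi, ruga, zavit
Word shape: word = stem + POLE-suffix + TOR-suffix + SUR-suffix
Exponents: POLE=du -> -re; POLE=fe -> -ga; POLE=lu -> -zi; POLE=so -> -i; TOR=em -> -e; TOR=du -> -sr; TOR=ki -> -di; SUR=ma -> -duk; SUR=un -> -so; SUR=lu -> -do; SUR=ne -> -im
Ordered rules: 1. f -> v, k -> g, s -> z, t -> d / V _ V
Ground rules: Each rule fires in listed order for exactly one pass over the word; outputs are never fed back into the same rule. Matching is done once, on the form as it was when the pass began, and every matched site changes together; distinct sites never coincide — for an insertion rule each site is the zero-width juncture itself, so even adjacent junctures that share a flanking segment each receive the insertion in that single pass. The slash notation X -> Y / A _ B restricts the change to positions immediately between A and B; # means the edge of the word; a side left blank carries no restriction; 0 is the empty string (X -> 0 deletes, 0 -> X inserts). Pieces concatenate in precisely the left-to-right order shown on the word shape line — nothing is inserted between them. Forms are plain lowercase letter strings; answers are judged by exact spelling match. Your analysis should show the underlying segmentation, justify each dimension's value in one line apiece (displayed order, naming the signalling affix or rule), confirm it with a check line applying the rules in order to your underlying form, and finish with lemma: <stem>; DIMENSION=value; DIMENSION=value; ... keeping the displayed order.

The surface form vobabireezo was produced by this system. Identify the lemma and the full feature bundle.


underlying: vobabi-re-e-so
POLE=du - signalled by the affix -re
TOR=em - signalled by the affix -e
SUR=un - signalled by the affix -so
check: vobabireeso -> vobabireezo
lemma: vobabi; POLE=du; TOR=em; SUR=un


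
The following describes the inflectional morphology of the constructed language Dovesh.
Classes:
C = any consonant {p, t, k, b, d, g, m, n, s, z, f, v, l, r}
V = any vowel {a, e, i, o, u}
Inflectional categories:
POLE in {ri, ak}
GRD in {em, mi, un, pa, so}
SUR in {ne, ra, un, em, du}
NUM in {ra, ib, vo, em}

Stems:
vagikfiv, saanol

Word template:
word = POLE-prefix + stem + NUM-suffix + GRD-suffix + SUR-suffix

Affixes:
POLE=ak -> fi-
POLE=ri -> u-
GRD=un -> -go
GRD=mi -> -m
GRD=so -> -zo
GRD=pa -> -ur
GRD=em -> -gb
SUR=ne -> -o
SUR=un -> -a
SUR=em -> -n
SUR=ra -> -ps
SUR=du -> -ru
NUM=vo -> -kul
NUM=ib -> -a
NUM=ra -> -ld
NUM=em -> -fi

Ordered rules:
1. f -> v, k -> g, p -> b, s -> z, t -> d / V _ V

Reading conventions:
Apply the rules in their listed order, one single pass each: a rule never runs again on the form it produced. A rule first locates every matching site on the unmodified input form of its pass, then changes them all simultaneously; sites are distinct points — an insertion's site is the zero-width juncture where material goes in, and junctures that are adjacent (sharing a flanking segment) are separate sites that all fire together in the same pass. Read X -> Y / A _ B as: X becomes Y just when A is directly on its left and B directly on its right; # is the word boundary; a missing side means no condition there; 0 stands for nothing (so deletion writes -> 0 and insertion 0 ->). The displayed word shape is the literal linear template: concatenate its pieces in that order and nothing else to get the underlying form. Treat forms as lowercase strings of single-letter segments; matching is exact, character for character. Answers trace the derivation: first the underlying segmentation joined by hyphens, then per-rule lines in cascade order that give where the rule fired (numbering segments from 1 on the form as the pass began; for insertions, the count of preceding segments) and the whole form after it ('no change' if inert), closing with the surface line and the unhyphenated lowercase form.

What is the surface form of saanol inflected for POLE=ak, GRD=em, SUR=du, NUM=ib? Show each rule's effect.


underlying: fi-saanol-a-gb-ru
1. f -> v, k -> g, p -> b, s -> z, t -> d / V _ V: fires at position(s) 3: fizaanolagbru
surface: fizaanolagbru


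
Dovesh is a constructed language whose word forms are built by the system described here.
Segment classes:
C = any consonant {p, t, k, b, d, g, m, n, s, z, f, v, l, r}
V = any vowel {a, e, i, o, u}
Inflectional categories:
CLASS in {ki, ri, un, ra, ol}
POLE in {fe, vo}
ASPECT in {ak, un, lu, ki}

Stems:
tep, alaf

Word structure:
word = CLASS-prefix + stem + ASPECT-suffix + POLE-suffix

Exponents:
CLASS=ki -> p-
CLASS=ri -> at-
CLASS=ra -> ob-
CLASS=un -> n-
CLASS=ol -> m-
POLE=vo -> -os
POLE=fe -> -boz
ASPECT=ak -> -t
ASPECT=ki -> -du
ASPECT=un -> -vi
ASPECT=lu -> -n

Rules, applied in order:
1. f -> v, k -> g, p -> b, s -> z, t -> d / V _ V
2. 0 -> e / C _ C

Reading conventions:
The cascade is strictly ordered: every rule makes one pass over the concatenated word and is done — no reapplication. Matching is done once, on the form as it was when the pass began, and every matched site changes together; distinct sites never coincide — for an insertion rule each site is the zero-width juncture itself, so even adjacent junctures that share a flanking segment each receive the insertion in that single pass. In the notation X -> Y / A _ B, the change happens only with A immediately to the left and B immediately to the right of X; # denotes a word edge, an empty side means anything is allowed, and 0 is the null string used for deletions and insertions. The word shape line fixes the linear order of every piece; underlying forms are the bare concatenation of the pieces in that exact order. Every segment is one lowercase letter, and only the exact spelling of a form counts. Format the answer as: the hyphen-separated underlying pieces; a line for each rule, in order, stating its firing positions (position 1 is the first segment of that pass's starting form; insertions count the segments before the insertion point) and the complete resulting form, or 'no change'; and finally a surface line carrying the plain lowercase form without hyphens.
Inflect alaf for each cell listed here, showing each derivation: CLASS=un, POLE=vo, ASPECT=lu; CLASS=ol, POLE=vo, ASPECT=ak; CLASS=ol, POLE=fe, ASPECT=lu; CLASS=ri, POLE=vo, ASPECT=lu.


cell CLASS=un, POLE=vo, ASPECT=lu:
underlying: n-alaf-n-os
1. f -> v, k -> g, p -> b, s -> z, t -> d / V _ V: no change
2. 0 -> e / C _ C: inserts after position(s) 5: nalafenos
surface: nalafenos

cell CLASS=ol, POLE=vo, ASPECT=ak:
underlying: m-alaf-t-os
1. f -> v, k -> g, p -> b, s -> z, t -> d / V _ V: no change
2. 0 -> e / C _ C: inserts after position(s) 5: malafetos
surface: malafetos

cell CLASS=ol, POLE=fe, ASPECT=lu:
underlying: m-alaf-n-boz
1. f -> v, k -> g, p -> b, s -> z, t -> d / V _ V: no change
2. 0 -> e / C _ C: inserts after position(s) 5, 6: malafeneboz
surface: malafeneboz

cell CLASS=ri, POLE=vo, ASPECT=lu:
underlying: at-alaf-n-os
1. f -> v, k -> g, p -> b, s -> z, t -> d / V _ V: fires at position(s) 2: adalafnos
2. 0 -> e / C _ C: inserts after position(s) 6: adalafenos
surface: adalafenos


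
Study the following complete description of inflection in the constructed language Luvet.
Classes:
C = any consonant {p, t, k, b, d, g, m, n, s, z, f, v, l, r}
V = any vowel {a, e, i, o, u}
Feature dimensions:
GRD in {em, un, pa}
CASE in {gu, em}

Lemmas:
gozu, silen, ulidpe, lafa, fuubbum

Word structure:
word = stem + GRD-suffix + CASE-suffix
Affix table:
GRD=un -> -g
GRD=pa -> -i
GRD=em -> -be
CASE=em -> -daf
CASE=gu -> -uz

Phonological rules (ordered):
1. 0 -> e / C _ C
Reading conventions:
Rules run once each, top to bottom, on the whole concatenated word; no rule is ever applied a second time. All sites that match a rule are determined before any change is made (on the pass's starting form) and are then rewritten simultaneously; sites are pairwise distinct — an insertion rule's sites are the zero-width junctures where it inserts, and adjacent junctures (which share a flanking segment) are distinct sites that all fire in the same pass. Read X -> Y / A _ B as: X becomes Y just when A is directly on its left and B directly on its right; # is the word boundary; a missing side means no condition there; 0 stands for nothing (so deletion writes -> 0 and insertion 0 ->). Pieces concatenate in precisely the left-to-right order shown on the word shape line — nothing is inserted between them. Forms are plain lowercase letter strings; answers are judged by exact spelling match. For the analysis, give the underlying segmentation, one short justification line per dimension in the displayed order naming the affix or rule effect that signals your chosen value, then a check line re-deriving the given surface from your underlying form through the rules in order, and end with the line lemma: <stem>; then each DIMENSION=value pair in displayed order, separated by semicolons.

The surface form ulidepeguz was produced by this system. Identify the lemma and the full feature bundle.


underlying: ulidpe-g-uz
GRD=un - signalled by the affix -g
CASE=gu - signalled by the affix -uz
check: ulidpeguz -> ulidepeguz
lemma: ulidpe; GRD=un; CASE=gu


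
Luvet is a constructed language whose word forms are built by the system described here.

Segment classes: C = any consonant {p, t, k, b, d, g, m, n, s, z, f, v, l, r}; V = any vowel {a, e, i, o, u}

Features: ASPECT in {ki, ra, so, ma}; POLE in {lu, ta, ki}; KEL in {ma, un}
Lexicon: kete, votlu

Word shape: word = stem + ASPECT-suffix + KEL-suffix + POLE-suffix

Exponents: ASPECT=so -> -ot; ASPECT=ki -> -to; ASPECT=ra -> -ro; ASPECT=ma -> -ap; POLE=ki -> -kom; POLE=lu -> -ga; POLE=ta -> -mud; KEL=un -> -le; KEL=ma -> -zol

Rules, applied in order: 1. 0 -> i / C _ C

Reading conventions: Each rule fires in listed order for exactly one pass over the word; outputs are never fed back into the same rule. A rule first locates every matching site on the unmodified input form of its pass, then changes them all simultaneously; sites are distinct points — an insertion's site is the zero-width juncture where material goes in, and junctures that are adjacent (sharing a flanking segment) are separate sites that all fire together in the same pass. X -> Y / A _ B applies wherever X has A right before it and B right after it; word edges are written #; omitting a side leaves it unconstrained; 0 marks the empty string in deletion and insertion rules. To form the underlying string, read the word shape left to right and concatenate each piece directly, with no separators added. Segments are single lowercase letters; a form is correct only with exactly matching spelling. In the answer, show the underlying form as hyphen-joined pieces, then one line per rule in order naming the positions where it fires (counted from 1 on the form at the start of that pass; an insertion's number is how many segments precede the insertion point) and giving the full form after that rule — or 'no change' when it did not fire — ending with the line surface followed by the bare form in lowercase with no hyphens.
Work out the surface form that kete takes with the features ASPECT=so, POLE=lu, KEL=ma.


underlying: kete-ot-zol-ga
1. 0 -> i / C _ C: inserts after position(s) 6, 9: keteotizoliga
surface: keteotizoliga


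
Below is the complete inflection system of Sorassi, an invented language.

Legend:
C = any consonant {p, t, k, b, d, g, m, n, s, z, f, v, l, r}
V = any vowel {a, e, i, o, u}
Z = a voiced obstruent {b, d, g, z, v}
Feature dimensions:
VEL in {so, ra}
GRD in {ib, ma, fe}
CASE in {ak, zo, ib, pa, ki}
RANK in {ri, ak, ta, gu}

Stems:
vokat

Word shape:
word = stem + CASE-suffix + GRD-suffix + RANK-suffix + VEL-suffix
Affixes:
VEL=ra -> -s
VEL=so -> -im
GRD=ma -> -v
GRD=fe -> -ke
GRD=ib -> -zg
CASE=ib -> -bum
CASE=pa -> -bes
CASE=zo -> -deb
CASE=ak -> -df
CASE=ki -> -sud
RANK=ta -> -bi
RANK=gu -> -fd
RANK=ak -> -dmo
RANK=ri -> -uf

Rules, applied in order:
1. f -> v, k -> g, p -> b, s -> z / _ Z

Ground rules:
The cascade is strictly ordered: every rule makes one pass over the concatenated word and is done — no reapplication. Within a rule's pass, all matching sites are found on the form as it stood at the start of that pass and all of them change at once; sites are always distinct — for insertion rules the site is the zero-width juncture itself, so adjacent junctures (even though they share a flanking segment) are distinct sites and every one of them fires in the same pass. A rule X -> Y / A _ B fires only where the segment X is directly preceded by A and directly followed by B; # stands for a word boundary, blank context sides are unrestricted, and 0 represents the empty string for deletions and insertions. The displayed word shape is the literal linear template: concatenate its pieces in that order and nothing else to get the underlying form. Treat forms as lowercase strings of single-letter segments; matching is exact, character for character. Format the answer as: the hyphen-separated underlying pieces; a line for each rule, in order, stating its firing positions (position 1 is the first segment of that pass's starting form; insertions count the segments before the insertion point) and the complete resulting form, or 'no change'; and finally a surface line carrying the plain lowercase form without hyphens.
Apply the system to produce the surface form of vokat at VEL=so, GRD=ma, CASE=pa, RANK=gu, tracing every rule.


underlying: vokat-bes-v-fd-im
1. f -> v, k -> g, p -> b, s -> z / _ Z: fires at position(s) 8, 10: vokatbezvvdim
surface: vokatbezvvdim


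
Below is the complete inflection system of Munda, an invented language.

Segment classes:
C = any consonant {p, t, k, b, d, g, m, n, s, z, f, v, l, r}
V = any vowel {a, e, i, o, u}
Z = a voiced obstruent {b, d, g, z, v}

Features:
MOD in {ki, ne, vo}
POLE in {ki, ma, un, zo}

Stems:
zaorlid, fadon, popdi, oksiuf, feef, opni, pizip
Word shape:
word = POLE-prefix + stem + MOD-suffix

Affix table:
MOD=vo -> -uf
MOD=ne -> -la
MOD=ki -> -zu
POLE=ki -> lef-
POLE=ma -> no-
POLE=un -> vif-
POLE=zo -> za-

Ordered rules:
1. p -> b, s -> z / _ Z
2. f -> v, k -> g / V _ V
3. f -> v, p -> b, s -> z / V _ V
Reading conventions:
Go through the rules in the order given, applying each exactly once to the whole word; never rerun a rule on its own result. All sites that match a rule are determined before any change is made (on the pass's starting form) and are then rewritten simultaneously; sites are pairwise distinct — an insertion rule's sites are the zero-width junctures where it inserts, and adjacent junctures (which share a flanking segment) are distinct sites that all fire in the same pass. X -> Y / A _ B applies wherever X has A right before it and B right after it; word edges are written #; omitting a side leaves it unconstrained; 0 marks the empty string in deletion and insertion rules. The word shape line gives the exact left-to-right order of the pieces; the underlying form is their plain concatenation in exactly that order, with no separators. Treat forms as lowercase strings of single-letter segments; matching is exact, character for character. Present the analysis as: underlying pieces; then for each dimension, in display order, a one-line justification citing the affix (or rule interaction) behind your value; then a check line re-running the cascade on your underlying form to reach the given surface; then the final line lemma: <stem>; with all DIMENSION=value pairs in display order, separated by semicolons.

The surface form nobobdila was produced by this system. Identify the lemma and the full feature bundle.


underlying: no-popdi-la
MOD=ne - signalled by the affix -la
POLE=ma - signalled by the affix no-
check: nopopdila -> nopobdila -> nopobdila -> nobobdila
lemma: popdi; MOD=ne; POLE=ma


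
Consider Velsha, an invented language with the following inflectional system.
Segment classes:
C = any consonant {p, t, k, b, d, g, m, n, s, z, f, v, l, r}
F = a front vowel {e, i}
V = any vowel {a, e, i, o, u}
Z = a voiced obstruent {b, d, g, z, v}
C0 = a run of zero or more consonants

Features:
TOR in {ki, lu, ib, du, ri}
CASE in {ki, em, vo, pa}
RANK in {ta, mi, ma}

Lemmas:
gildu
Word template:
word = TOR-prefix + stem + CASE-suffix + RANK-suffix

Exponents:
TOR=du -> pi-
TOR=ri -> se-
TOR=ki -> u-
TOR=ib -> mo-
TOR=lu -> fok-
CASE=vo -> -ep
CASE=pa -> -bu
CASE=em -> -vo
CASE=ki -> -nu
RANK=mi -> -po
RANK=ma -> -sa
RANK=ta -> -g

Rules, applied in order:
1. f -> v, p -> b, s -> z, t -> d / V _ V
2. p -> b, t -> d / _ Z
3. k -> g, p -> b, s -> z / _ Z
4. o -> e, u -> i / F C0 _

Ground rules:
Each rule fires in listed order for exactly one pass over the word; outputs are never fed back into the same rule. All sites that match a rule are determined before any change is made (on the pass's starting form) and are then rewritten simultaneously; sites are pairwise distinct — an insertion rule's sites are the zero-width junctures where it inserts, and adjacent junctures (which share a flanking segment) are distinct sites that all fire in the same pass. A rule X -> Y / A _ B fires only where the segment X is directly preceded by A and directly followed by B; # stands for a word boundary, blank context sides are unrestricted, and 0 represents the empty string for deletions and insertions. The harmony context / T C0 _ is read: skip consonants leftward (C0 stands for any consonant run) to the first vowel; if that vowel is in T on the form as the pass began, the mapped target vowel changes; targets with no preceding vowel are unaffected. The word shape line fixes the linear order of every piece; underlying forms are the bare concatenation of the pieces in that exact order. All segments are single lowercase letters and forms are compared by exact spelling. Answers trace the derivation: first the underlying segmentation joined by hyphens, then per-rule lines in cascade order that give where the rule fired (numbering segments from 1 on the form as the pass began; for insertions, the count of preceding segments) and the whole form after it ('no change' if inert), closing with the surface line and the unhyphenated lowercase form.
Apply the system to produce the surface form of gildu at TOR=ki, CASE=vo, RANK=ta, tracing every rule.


underlying: u-gildu-ep-g
1. f -> v, p -> b, s -> z, t -> d / V _ V: no change
2. p -> b, t -> d / _ Z: fires at position(s) 8: ugilduebg
3. k -> g, p -> b, s -> z / _ Z: no change
4. o -> e, u -> i / F C0 _: fires at position(s) 6: ugildiebg
surface: ugildiebg


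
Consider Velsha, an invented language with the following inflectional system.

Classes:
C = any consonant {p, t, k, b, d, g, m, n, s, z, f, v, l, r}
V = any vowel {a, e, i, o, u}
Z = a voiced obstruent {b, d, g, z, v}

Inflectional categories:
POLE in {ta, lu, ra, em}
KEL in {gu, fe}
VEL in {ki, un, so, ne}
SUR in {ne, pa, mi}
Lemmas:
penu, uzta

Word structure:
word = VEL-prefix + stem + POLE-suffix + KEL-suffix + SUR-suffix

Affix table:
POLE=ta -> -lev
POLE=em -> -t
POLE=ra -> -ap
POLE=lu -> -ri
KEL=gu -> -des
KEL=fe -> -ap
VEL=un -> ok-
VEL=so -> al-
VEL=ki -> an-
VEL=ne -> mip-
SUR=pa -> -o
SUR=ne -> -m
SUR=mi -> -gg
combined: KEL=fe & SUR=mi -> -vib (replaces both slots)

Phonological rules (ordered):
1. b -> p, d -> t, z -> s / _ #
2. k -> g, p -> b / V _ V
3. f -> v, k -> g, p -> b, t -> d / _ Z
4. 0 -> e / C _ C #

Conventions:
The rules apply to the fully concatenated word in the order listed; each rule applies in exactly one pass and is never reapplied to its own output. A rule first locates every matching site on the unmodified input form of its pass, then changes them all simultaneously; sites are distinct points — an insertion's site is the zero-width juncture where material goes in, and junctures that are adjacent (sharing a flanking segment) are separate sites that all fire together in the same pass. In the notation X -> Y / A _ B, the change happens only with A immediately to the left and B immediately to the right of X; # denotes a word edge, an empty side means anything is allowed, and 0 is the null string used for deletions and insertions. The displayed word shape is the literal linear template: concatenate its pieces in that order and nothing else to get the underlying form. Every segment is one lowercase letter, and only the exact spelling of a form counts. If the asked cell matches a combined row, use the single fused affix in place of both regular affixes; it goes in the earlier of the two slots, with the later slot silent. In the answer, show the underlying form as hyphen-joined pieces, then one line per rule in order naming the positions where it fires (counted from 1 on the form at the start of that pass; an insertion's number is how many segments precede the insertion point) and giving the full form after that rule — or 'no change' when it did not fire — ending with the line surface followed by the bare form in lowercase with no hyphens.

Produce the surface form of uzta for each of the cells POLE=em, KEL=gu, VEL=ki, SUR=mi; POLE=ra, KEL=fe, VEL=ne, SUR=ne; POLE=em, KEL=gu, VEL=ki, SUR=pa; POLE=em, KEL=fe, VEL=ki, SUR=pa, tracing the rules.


cell POLE=em, KEL=gu, VEL=ki, SUR=mi:
underlying: an-uzta-t-des-gg
1. b -> p, d -> t, z -> s / _ #: no change
2. k -> g, p -> b / V _ V: no change
3. f -> v, k -> g, p -> b, t -> d / _ Z: fires at position(s) 7: anuztaddesgg
4. 0 -> e / C _ C #: inserts after position(s) 11: anuztaddesgeg
surface: anuztaddesgeg

cell POLE=ra, KEL=fe, VEL=ne, SUR=ne:
underlying: mip-uzta-ap-ap-m
1. b -> p, d -> t, z -> s / _ #: no change
2. k -> g, p -> b / V _ V: fires at position(s) 3, 9: mibuztaabapm
3. f -> v, k -> g, p -> b, t -> d / _ Z: no change
4. 0 -> e / C _ C #: inserts after position(s) 11: mibuztaabapem
surface: mibuztaabapem

cell POLE=em, KEL=gu, VEL=ki, SUR=pa:
underlying: an-uzta-t-des-o
1. b -> p, d -> t, z -> s / _ #: no change
2. k -> g, p -> b / V _ V: no change
3. f -> v, k -> g, p -> b, t -> d / _ Z: fires at position(s) 7: anuztaddeso
4. 0 -> e / C _ C #: no change
surface: anuztaddeso

cell POLE=em, KEL=fe, VEL=ki, SUR=pa:
underlying: an-uzta-t-ap-o
1. b -> p, d -> t, z -> s / _ #: no change
2. k -> g, p -> b / V _ V: fires at position(s) 9: anuztatabo
3. f -> v, k -> g, p -> b, t -> d / _ Z: no change
4. 0 -> e / C _ C #: no change
surface: anuztatabo


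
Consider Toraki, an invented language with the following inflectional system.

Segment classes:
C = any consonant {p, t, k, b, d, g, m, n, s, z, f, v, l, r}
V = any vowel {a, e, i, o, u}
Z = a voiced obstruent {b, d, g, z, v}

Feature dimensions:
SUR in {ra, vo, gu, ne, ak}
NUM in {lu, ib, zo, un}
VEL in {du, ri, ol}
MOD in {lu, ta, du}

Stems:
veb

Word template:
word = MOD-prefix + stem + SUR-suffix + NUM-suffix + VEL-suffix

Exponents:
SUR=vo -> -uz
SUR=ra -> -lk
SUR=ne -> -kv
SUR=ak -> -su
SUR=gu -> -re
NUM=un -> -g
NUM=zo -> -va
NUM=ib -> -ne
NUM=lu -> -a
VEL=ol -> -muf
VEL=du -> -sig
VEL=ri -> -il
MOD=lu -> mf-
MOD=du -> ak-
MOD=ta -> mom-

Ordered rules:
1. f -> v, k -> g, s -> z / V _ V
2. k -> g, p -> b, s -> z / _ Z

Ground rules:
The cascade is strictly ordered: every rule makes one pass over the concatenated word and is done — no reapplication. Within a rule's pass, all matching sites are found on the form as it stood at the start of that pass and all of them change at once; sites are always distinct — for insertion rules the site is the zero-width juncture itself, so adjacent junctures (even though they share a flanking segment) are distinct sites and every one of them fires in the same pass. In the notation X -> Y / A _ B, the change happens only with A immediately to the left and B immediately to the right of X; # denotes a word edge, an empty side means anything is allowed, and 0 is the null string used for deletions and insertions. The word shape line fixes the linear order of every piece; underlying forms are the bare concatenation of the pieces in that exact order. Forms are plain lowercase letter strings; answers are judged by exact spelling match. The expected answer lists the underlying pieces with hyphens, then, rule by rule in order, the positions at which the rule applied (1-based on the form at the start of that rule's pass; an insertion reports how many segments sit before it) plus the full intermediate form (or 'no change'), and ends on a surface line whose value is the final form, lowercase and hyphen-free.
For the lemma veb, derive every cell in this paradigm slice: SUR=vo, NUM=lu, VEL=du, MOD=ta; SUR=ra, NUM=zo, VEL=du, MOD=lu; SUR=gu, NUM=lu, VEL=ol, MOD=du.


cell SUR=vo, NUM=lu, VEL=du, MOD=ta:
underlying: mom-veb-uz-a-sig
1. f -> v, k -> g, s -> z / V _ V: fires at position(s) 10: momvebuzazig
2. k -> g, p -> b, s -> z / _ Z: no change
surface: momvebuzazig

cell SUR=ra, NUM=zo, VEL=du, MOD=lu:
underlying: mf-veb-lk-va-sig
1. f -> v, k -> g, s -> z / V _ V: fires at position(s) 10: mfveblkvazig
2. k -> g, p -> b, s -> z / _ Z: fires at position(s) 7: mfveblgvazig
surface: mfveblgvazig

cell SUR=gu, NUM=lu, VEL=ol, MOD=du:
underlying: ak-veb-re-a-muf
1. f -> v, k -> g, s -> z / V _ V: no change
2. k -> g, p -> b, s -> z / _ Z: fires at position(s) 2: agvebreamuf
surface: agvebreamuf
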